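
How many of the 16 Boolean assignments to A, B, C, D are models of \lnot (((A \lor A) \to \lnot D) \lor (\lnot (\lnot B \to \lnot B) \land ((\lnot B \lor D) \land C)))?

Initial set: {T \lnot (((A \lor A) \to \lnot D) \lor (\lnot (\lnot B \to \lnot B) \land ((\lnot B \lor D) \land C)))}.
T \lnot (((A \lor A) \to \lnot D) \lor (\lnot (\lnot B \to \lnot B) \land ((\lnot B \lor D) \land C))): α-rule — add F ((A \lor A) \to \lnot D), F (\lnot (\lnot B \to \lnot B) \land ((\lnot B \lor D) \land C)).
F ((A \lor A) \to \lnot D): α-rule — add T (A \lor A), F \lnot D.
F (\lnot (\lnot B \to \lnot B) \land ((\lnot B \lor D) \land C)): β-rule — branch into F \lnot (\lnot B \to \lnot B)  //  F ((\lnot B \lor D) \land C).
  branch 1 (add F \lnot (\lnot B \to \lnot B)):
    T (A \lor A): β-rule — branch into T A  //  T A.
      branch 1.1 (add T A):
        F \lnot (\lnot B \to \lnot B): β-rule — branch into F \lnot B  //  T \lnot B.
          branch 1.1.1 (add F \lnot B):
            ○ open, literals {A=true, B=true, D=true}.
          branch 1.1.2 (add T \lnot B):
            ○ open, literals {A=true, B=false, D=true}.
      branch 1.2 (add T A):
        F \lnot (\lnot B \to \lnot B): β-rule — branch into F \lnot B  //  T \lnot B.
          branch 1.2.1 (add F \lnot B):
            ○ open, literals {A=true, B=true, D=true}.
          branch 1.2.2 (add T \lnot B):
            ○ open, literals {A=true, B=false, D=true}.
  branch 2 (add F ((\lnot B \lor D) \land C)):
    T (A \lor A): β-rule — branch into T A  //  T A.
      branch 2.1 (add T A):
        F ((\lnot B \lor D) \land C): β-rule — branch into F (\lnot B \lor D)  //  F C.
          branch 2.1.1 (add F (\lnot B \lor D)):
            F (\lnot B \lor D): α-rule — add F \lnot B, F D.
            × closes — contains both D and \lnot D.
          branch 2.1.2 (add F C):
            ○ open, literals {A=true, C=false, D=true}.
      branch 2.2 (add T A):
        F ((\lnot B \lor D) \land C): β-rule — branch into F (\lnot B \lor D)  //  F C.
          branch 2.2.1 (add F (\lnot B \lor D)):
            F (\lnot B \lor D): α-rule — add F \lnot B, F D.
            × closes — contains both D and \lnot D.
          branch 2.2.2 (add F C):
            ○ open, literals {A=true, C=false, D=true}.
2 branches closed, 6 open.
Each open branch fixes some atoms; the unmentioned ones are free. Counting distinct full assignments: branch {A=true, B=true, D=true} (C) contributes 2 new; branch {A=true, B=false, D=true} (C) contributes 2 new; branch {A=true, B=true, D=true} (C) contributes 0 new; branch {A=true, B=false, D=true} (C) contributes 0 new; branch {A=true, C=false, D=true} (B) contributes 0 new; branch {A=true, C=false, D=true} (B) contributes 0 new. Total: 4.

4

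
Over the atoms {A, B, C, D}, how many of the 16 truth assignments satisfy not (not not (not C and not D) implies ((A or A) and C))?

4

Initial set: {not (not not (not C and not D) implies ((A or A) and C))}.
not (not not (not C and not D) implies ((A or A) and C)): α-rule — add not not (not C and not D), not ((A or A) and C).
not not (not C and not D): drop double negation, giving (not C and not D).
(not C and not D): α-rule — add not C, not D.
not ((A or A) and C): β-rule — branch into not (A or A)  //  not C.
  branch 1 (add not (A or A)):
    not (A or A): α-rule — add not A, not A.
    ○ open, literals {A=0, C=0, D=0}.
  branch 2 (add not C):
    ○ open, literals {C=0, D=0}.
0 branches closed, 2 open.
Each open branch fixes some atoms; the unmentioned ones are free. Counting distinct full assignments: branch {A=0, C=0, D=0} (B) contributes 2 new; branch {C=0, D=0} (A, B) contributes 2 new. Total: 4.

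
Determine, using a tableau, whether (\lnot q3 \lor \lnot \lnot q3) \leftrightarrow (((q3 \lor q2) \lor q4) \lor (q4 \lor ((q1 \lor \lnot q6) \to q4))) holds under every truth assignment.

Assume the negation and expand:
Initial set: {\lnot ((\lnot q3 \lor \lnot \lnot q3) \leftrightarrow (((q3 \lor q2) \lor q4) \lor (q4 \lor ((q1 \lor \lnot q6) \to q4))))}.
\lnot ((\lnot q3 \lor \lnot \lnot q3) \leftrightarrow (((q3 \lor q2) \lor q4) \lor (q4 \lor ((q1 \lor \lnot q6) \to q4)))): β-rule — branch into (\lnot q3 \lor \lnot \lnot q3), \lnot (((q3 \lor q2) \lor q4) \lor (q4 \lor ((q1 \lor \lnot q6) \to q4)))  //  \lnot (\lnot q3 \lor \lnot \lnot q3), (((q3 \lor q2) \lor q4) \lor (q4 \lor ((q1 \lor \lnot q6) \to q4))).
  branch 1 (add (\lnot q3 \lor \lnot \lnot q3), \lnot (((q3 \lor q2) \lor q4) \lor (q4 \lor ((q1 \lor \lnot q6) \to q4)))):
    \lnot (((q3 \lor q2) \lor q4) \lor (q4 \lor ((q1 \lor \lnot q6) \to q4))): α-rule — add \lnot ((q3 \lor q2) \lor q4), \lnot (q4 \lor ((q1 \lor \lnot q6) \to q4)).
    \lnot ((q3 \lor q2) \lor q4): α-rule — add \lnot (q3 \lor q2), \lnot q4.
    \lnot (q4 \lor ((q1 \lor \lnot q6) \to q4)): α-rule — add \lnot q4, \lnot ((q1 \lor \lnot q6) \to q4).
    \lnot (q3 \lor q2): α-rule — add \lnot q3, \lnot q2.
    \lnot ((q1 \lor \lnot q6) \to q4): α-rule — add (q1 \lor \lnot q6), \lnot q4.
    (\lnot q3 \lor \lnot \lnot q3): β-rule — branch into \lnot q3  //  \lnot \lnot q3.
      branch 1.1 (add \lnot q3):
        (q1 \lor \lnot q6): β-rule — branch into q1  //  \lnot q6.
          branch 1.1.1 (add q1):
            ○ open, literals {q1=T, q2=F, q3=F, q4=F}.
          branch 1.1.2 (add \lnot q6):
            ○ open, literals {q2=F, q3=F, q4=F, q6=F}.
      branch 1.2 (add \lnot \lnot q3):
        \lnot \lnot q3: drop double negation, giving q3.
        × closes — contains both q3 and \lnot q3.
  branch 2 (add \lnot (\lnot q3 \lor \lnot \lnot q3), (((q3 \lor q2) \lor q4) \lor (q4 \lor ((q1 \lor \lnot q6) \to q4)))):
    \lnot (\lnot q3 \lor \lnot \lnot q3): α-rule — add \lnot \lnot q3, \lnot \lnot \lnot q3.
    \lnot \lnot \lnot q3: drop double negation, giving \lnot q3.
    × closes — contains both q3 and \lnot q3.
2 branches closed, 2 open.
An open branch gives a countermodel: q1=T, q2=F, q3=F, q4=F (unmentioned atoms arbitrary); under it the original formula is false.

Not valid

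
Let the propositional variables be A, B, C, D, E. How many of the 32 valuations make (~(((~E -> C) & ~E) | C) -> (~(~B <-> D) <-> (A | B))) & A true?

Initial set: {((~(((~E -> C) & ~E) | C) -> (~(~B <-> D) <-> (A | B))) & A)}.
((~(((~E -> C) & ~E) | C) -> (~(~B <-> D) <-> (A | B))) & A): α-rule — add (~(((~E -> C) & ~E) | C) -> (~(~B <-> D) <-> (A | B))), A.
(~(((~E -> C) & ~E) | C) -> (~(~B <-> D) <-> (A | B))): β-rule — branch into ~~(((~E -> C) & ~E) | C)  //  (~(~B <-> D) <-> (A | B)).
  branch 1 (add ~~(((~E -> C) & ~E) | C)):
    ~~(((~E -> C) & ~E) | C): β-rule — branch into ((~E -> C) & ~E)  //  C.
      branch 1.1 (add ((~E -> C) & ~E)):
        ((~E -> C) & ~E): α-rule — add (~E -> C), ~E.
        (~E -> C): β-rule — branch into ~~E  //  C.
          branch 1.1.1 (add ~~E):
            × closes — contains both E and ~E.
          branch 1.1.2 (add C):
            ○ open, literals {A=1, C=1, E=0}.
      branch 1.2 (add C):
        ○ open, literals {A=1, C=1}.
  branch 2 (add (~(~B <-> D) <-> (A | B))):
    (~(~B <-> D) <-> (A | B)): β-rule — branch into ~(~B <-> D), (A | B)  //  ~~(~B <-> D), ~(A | B).
      branch 2.1 (add ~(~B <-> D), (A | B)):
        ~(~B <-> D): β-rule — branch into ~B, ~D  //  ~~B, D.
          branch 2.1.1 (add ~B, ~D):
            (A | B): β-rule — branch into A  //  B.
              branch 2.1.1.1 (add A):
                ○ open, literals {A=1, B=0, D=0}.
              branch 2.1.1.2 (add B):
                × closes — contains both B and ~B.
          branch 2.1.2 (add ~~B, D):
            (A | B): β-rule — branch into A  //  B.
              branch 2.1.2.1 (add A):
                ○ open, literals {A=1, B=1, D=1}.
              branch 2.1.2.2 (add B):
                ○ open, literals {A=1, B=1, D=1}.
      branch 2.2 (add ~~(~B <-> D), ~(A | B)):
        ~(A | B): α-rule — add ~A, ~B.
        × closes — contains both A and ~A.
3 branches closed, 5 open.
Each open branch fixes some atoms; the unmentioned ones are free. Counting distinct full assignments: branch {A=1, C=1, E=0} (B, D) contributes 4 new; branch {A=1, C=1} (B, D, E) contributes 4 new; branch {A=1, B=0, D=0} (C, E) contributes 2 new; branch {A=1, B=1, D=1} (C, E) contributes 2 new; branch {A=1, B=1, D=1} (C, E) contributes 0 new. Total: 12.

12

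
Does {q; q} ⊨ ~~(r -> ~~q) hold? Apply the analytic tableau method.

Yes

Initial set: {q; q; ~~~(r -> ~~q)}.
~~~(r -> ~~q): drop double negation, giving ~(r -> ~~q).
~(r -> ~~q): α-rule — add r, ~~~q.
~~~q: drop double negation, giving ~q.
× closes — contains both q and ~q.
All 1 branch closes.
Every branch closed, so the premises entail the conclusion.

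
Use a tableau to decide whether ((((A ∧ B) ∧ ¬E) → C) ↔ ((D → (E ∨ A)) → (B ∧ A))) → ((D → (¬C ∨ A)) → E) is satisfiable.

Satisfiable

Initial set: {(((((A ∧ B) ∧ ¬E) → C) ↔ ((D → (E ∨ A)) → (B ∧ A))) → ((D → (¬C ∨ A)) → E))}.
(((((A ∧ B) ∧ ¬E) → C) ↔ ((D → (E ∨ A)) → (B ∧ A))) → ((D → (¬C ∨ A)) → E)): β-rule — branch into ¬((((A ∧ B) ∧ ¬E) → C) ↔ ((D → (E ∨ A)) → (B ∧ A)))  //  ((D → (¬C ∨ A)) → E).
  branch 1 (add ¬((((A ∧ B) ∧ ¬E) → C) ↔ ((D → (E ∨ A)) → (B ∧ A)))):
    ¬((((A ∧ B) ∧ ¬E) → C) ↔ ((D → (E ∨ A)) → (B ∧ A))): β-rule — branch into (((A ∧ B) ∧ ¬E) → C), ¬((D → (E ∨ A)) → (B ∧ A))  //  ¬(((A ∧ B) ∧ ¬E) → C), ((D → (E ∨ A)) → (B ∧ A)).
      branch 1.1 (add (((A ∧ B) ∧ ¬E) → C), ¬((D → (E ∨ A)) → (B ∧ A))):
        ¬((D → (E ∨ A)) → (B ∧ A)): α-rule — add (D → (E ∨ A)), ¬(B ∧ A).
        (((A ∧ B) ∧ ¬E) → C): β-rule — branch into ¬((A ∧ B) ∧ ¬E)  //  C.
          branch 1.1.1 (add ¬((A ∧ B) ∧ ¬E)):
            (D → (E ∨ A)): β-rule — branch into ¬D  //  (E ∨ A).
              branch 1.1.1.1 (add ¬D):
                ¬(B ∧ A): β-rule — branch into ¬B  //  ¬A.
                  branch 1.1.1.1.1 (add ¬B):
                    ¬((A ∧ B) ∧ ¬E): β-rule — branch into ¬(A ∧ B)  //  ¬¬E.
                      branch 1.1.1.1.1.1 (add ¬(A ∧ B)):
                        ¬(A ∧ B): β-rule — branch into ¬A  //  ¬B.
                          branch 1.1.1.1.1.1.1 (add ¬A):
                            ○ open, literals {A=false, B=false, D=false}.
                          branch 1.1.1.1.1.1.2 (add ¬B):
                            ○ open, literals {B=false, D=false}.
                      branch 1.1.1.1.1.2 (add ¬¬E):
                        ○ open, literals {B=false, D=false, E=true}.
                  branch 1.1.1.1.2 (add ¬A):
                    ¬((A ∧ B) ∧ ¬E): β-rule — branch into ¬(A ∧ B)  //  ¬¬E.
                      branch 1.1.1.1.2.1 (add ¬(A ∧ B)):
                        ¬(A ∧ B): β-rule — branch into ¬A  //  ¬B.
                          branch 1.1.1.1.2.1.1 (add ¬A):
                            ○ open, literals {A=false, D=false}.
                          branch 1.1.1.1.2.1.2 (add ¬B):
                            ○ open, literals {A=false, B=false, D=false}.
                      branch 1.1.1.1.2.2 (add ¬¬E):
                        ○ open, literals {A=false, D=false, E=true}.
              branch 1.1.1.2 (add (E ∨ A)):
                ¬(B ∧ A): β-rule — branch into ¬B  //  ¬A.
                  branch 1.1.1.2.1 (add ¬B):
                    ¬((A ∧ B) ∧ ¬E): β-rule — branch into ¬(A ∧ B)  //  ¬¬E.
                      branch 1.1.1.2.1.1 (add ¬(A ∧ B)):
                        (E ∨ A): β-rule — branch into E  //  A.
                          branch 1.1.1.2.1.1.1 (add E):
                            ¬(A ∧ B): β-rule — branch into ¬A  //  ¬B.
                              branch 1.1.1.2.1.1.1.1 (add ¬A):
                                ○ open, literals {A=false, B=false, E=true}.
                              branch 1.1.1.2.1.1.1.2 (add ¬B):
                                ○ open, literals {B=false, E=true}.
                          branch 1.1.1.2.1.1.2 (add A):
                            ¬(A ∧ B): β-rule — branch into ¬A  //  ¬B.
                              branch 1.1.1.2.1.1.2.1 (add ¬A):
                                × closes — contains both A and ¬A.
                              branch 1.1.1.2.1.1.2.2 (add ¬B):
                                ○ open, literals {A=true, B=false}.
                      branch 1.1.1.2.1.2 (add ¬¬E):
                        (E ∨ A): β-rule — branch into E  //  A.
                          branch 1.1.1.2.1.2.1 (add E):
                            ○ open, literals {B=false, E=true}.
                          branch 1.1.1.2.1.2.2 (add A):
                            ○ open, literals {A=true, B=false, E=true}.
                  branch 1.1.1.2.2 (add ¬A):
                    ¬((A ∧ B) ∧ ¬E): β-rule — branch into ¬(A ∧ B)  //  ¬¬E.
                      branch 1.1.1.2.2.1 (add ¬(A ∧ B)):
                        (E ∨ A): β-rule — branch into E  //  A.
                          branch 1.1.1.2.2.1.1 (add E):
                            ¬(A ∧ B): β-rule — branch into ¬A  //  ¬B.
                              branch 1.1.1.2.2.1.1.1 (add ¬A):
                                ○ open, literals {A=false, E=true}.
                              branch 1.1.1.2.2.1.1.2 (add ¬B):
                                ○ open, literals {A=false, B=false, E=true}.
                          branch 1.1.1.2.2.1.2 (add A):
                            × closes — contains both A and ¬A.
                      branch 1.1.1.2.2.2 (add ¬¬E):
                        (E ∨ A): β-rule — branch into E  //  A.
                          branch 1.1.1.2.2.2.1 (add E):
                            ○ open, literals {A=false, E=true}.
                          branch 1.1.1.2.2.2.2 (add A):
                            × closes — contains both A and ¬A.
          branch 1.1.2 (add C):
            (D → (E ∨ A)): β-rule — branch into ¬D  //  (E ∨ A).
              branch 1.1.2.1 (add ¬D):
                ¬(B ∧ A): β-rule — branch into ¬B  //  ¬A.
                  branch 1.1.2.1.1 (add ¬B):
                    ○ open, literals {B=false, C=true, D=false}.
                  branch 1.1.2.1.2 (add ¬A):
                    ○ open, literals {A=false, C=true, D=false}.
              branch 1.1.2.2 (add (E ∨ A)):
                ¬(B ∧ A): β-rule — branch into ¬B  //  ¬A.
                  branch 1.1.2.2.1 (add ¬B):
                    (E ∨ A): β-rule — branch into E  //  A.
                      branch 1.1.2.2.1.1 (add E):
                        ○ open, literals {B=false, C=true, E=true}.
                      branch 1.1.2.2.1.2 (add A):
                        ○ open, literals {A=true, B=false, C=true}.
                  branch 1.1.2.2.2 (add ¬A):
                    (E ∨ A): β-rule — branch into E  //  A.
                      branch 1.1.2.2.2.1 (add E):
                        ○ open, literals {A=false, C=true, E=true}.
                      branch 1.1.2.2.2.2 (add A):
                        × closes — contains both A and ¬A.
      branch 1.2 (add ¬(((A ∧ B) ∧ ¬E) → C), ((D → (E ∨ A)) → (B ∧ A))):
        ¬(((A ∧ B) ∧ ¬E) → C): α-rule — add ((A ∧ B) ∧ ¬E), ¬C.
        ((A ∧ B) ∧ ¬E): α-rule — add (A ∧ B), ¬E.
        (A ∧ B): α-rule — add A, B.
        ((D → (E ∨ A)) → (B ∧ A)): β-rule — branch into ¬(D → (E ∨ A))  //  (B ∧ A).
          branch 1.2.1 (add ¬(D → (E ∨ A))):
            ¬(D → (E ∨ A)): α-rule — add D, ¬(E ∨ A).
            ¬(E ∨ A): α-rule — add ¬E, ¬A.
            × closes — contains both A and ¬A.
          branch 1.2.2 (add (B ∧ A)):
            (B ∧ A): α-rule — add B, A.
            ○ open, literals {A=true, B=true, C=false, E=false}.
  branch 2 (add ((D → (¬C ∨ A)) → E)):
    ((D → (¬C ∨ A)) → E): β-rule — branch into ¬(D → (¬C ∨ A))  //  E.
      branch 2.1 (add ¬(D → (¬C ∨ A))):
        ¬(D → (¬C ∨ A)): α-rule — add D, ¬(¬C ∨ A).
        ¬(¬C ∨ A): α-rule — add ¬¬C, ¬A.
        ○ open, literals {A=false, C=true, D=true}.
      branch 2.2 (add E):
        ○ open, literals {E=true}.
5 branches closed, 22 open.
An open branch gives a satisfying assignment: A=false, B=false, D=false.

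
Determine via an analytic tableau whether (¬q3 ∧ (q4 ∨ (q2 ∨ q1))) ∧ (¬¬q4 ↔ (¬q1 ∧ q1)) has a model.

Initial set: {T ((¬q3 ∧ (q4 ∨ (q2 ∨ q1))) ∧ (¬¬q4 ↔ (¬q1 ∧ q1)))}.
T ((¬q3 ∧ (q4 ∨ (q2 ∨ q1))) ∧ (¬¬q4 ↔ (¬q1 ∧ q1))): α-rule — add T (¬q3 ∧ (q4 ∨ (q2 ∨ q1))), T (¬¬q4 ↔ (¬q1 ∧ q1)).
T (¬q3 ∧ (q4 ∨ (q2 ∨ q1))): α-rule — add T ¬q3, T (q4 ∨ (q2 ∨ q1)).
T (¬¬q4 ↔ (¬q1 ∧ q1)): β-rule — branch into T ¬¬q4, T (¬q1 ∧ q1)  //  F ¬¬q4, F (¬q1 ∧ q1).
  branch 1 (add T ¬¬q4, T (¬q1 ∧ q1)):
    T ¬¬q4: drop double negation, giving T q4.
    T (¬q1 ∧ q1): α-rule — add T ¬q1, T q1.
    × closes — contains both q1 and ¬q1.
  branch 2 (add F ¬¬q4, F (¬q1 ∧ q1)):
    F ¬¬q4: drop double negation, giving F q4.
    T (q4 ∨ (q2 ∨ q1)): β-rule — branch into T q4  //  T (q2 ∨ q1).
      branch 2.1 (add T q4):
        × closes — contains both q4 and ¬q4.
      branch 2.2 (add T (q2 ∨ q1)):
        F (¬q1 ∧ q1): β-rule — branch into F ¬q1  //  F q1.
          branch 2.2.1 (add F ¬q1):
            T (q2 ∨ q1): β-rule — branch into T q2  //  T q1.
              branch 2.2.1.1 (add T q2):
                ○ open, literals {q1=1, q2=1, q3=0, q4=0}.
              branch 2.2.1.2 (add T q1):
                ○ open, literals {q1=1, q3=0, q4=0}.
          branch 2.2.2 (add F q1):
            T (q2 ∨ q1): β-rule — branch into T q2  //  T q1.
              branch 2.2.2.1 (add T q2):
                ○ open, literals {q1=0, q2=1, q3=0, q4=0}.
              branch 2.2.2.2 (add T q1):
                × closes — contains both q1 and ¬q1.
3 branches closed, 3 open.
An open branch gives a satisfying assignment: q1=1, q2=1, q3=0, q4=0.

Satisfiable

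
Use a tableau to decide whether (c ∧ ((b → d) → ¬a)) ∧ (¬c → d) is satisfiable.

Initial set: {((c ∧ ((b → d) → ¬a)) ∧ (¬c → d))}.
((c ∧ ((b → d) → ¬a)) ∧ (¬c → d)): α-rule — add (c ∧ ((b → d) → ¬a)), (¬c → d).
(c ∧ ((b → d) → ¬a)): α-rule — add c, ((b → d) → ¬a).
(¬c → d): β-rule — branch into ¬¬c  //  d.
  branch 1 (add ¬¬c):
    ((b → d) → ¬a): β-rule — branch into ¬(b → d)  //  ¬a.
      branch 1.1 (add ¬(b → d)):
        ¬(b → d): α-rule — add b, ¬d.
        ○ open, literals {b=1, c=1, d=0}.
      branch 1.2 (add ¬a):
        ○ open, literals {a=0, c=1}.
  branch 2 (add d):
    ((b → d) → ¬a): β-rule — branch into ¬(b → d)  //  ¬a.
      branch 2.1 (add ¬(b → d)):
        ¬(b → d): α-rule — add b, ¬d.
        × closes — contains both d and ¬d.
      branch 2.2 (add ¬a):
        ○ open, literals {a=0, c=1, d=1}.
1 branch closed, 3 open.
An open branch gives a satisfying assignment: b=1, c=1, d=0.

Satisfiable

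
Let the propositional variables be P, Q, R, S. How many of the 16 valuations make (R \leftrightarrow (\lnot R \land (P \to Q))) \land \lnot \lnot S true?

1

Initial set: {((R \leftrightarrow (\lnot R \land (P \to Q))) \land \lnot \lnot S)}.
((R \leftrightarrow (\lnot R \land (P \to Q))) \land \lnot \lnot S): α-rule — add (R \leftrightarrow (\lnot R \land (P \to Q))), \lnot \lnot S.
\lnot \lnot S: drop double negation, giving S.
(R \leftrightarrow (\lnot R \land (P \to Q))): β-rule — branch into R, (\lnot R \land (P \to Q))  //  \lnot R, \lnot (\lnot R \land (P \to Q)).
  branch 1 (add R, (\lnot R \land (P \to Q))):
    (\lnot R \land (P \to Q)): α-rule — add \lnot R, (P \to Q).
    × closes — contains both R and \lnot R.
  branch 2 (add \lnot R, \lnot (\lnot R \land (P \to Q))):
    \lnot (\lnot R \land (P \to Q)): β-rule — branch into \lnot \lnot R  //  \lnot (P \to Q).
      branch 2.1 (add \lnot \lnot R):
        × closes — contains both R and \lnot R.
      branch 2.2 (add \lnot (P \to Q)):
        \lnot (P \to Q): α-rule — add P, \lnot Q.
        ○ open, literals {P=true, Q=false, R=false, S=true}.
2 branches closed, 1 open.
Each open branch fixes some atoms; the unmentioned ones are free. Counting distinct full assignments: branch {P=true, Q=false, R=false, S=true} (none free) contributes 1 new. Total: 1.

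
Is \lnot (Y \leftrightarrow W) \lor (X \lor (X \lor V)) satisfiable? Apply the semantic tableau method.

Initial set: {T (\lnot (Y \leftrightarrow W) \lor (X \lor (X \lor V)))}.
T (\lnot (Y \leftrightarrow W) \lor (X \lor (X \lor V))): β-rule — branch into T \lnot (Y \leftrightarrow W)  //  T (X \lor (X \lor V)).
  branch 1 (add T \lnot (Y \leftrightarrow W)):
    T \lnot (Y \leftrightarrow W): β-rule — branch into T Y, F W  //  F Y, T W.
      branch 1.1 (add T Y, F W):
        ○ open, literals {W=F, Y=T}.
      branch 1.2 (add F Y, T W):
        ○ open, literals {W=T, Y=F}.
  branch 2 (add T (X \lor (X \lor V))):
    T (X \lor (X \lor V)): β-rule — branch into T X  //  T (X \lor V).
      branch 2.1 (add T X):
        ○ open, literals {X=T}.
      branch 2.2 (add T (X \lor V)):
        T (X \lor V): β-rule — branch into T X  //  T V.
          branch 2.2.1 (add T X):
            ○ open, literals {X=T}.
          branch 2.2.2 (add T V):
            ○ open, literals {V=T}.
0 branches closed, 5 open.
An open branch gives a satisfying assignment: W=F, Y=T.

Satisfiable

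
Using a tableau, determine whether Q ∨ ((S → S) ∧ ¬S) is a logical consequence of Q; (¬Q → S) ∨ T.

Yes

Initial set: {T Q; T ((¬Q → S) ∨ T); F (Q ∨ ((S → S) ∧ ¬S))}.
F (Q ∨ ((S → S) ∧ ¬S)): α-rule — add F Q, F ((S → S) ∧ ¬S).
× closes — contains both Q and ¬Q.
All 1 branch closes.
Every branch closed, so the premises entail the conclusion.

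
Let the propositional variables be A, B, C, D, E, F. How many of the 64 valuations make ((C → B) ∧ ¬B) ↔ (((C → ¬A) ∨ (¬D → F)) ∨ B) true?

18

Initial set: {(((C → B) ∧ ¬B) ↔ (((C → ¬A) ∨ (¬D → F)) ∨ B))}.
(((C → B) ∧ ¬B) ↔ (((C → ¬A) ∨ (¬D → F)) ∨ B)): β-rule — branch into ((C → B) ∧ ¬B), (((C → ¬A) ∨ (¬D → F)) ∨ B)  //  ¬((C → B) ∧ ¬B), ¬(((C → ¬A) ∨ (¬D → F)) ∨ B).
  branch 1 (add ((C → B) ∧ ¬B), (((C → ¬A) ∨ (¬D → F)) ∨ B)):
    ((C → B) ∧ ¬B): α-rule — add (C → B), ¬B.
    (((C → ¬A) ∨ (¬D → F)) ∨ B): β-rule — branch into ((C → ¬A) ∨ (¬D → F))  //  B.
      branch 1.1 (add ((C → ¬A) ∨ (¬D → F))):
        (C → B): β-rule — branch into ¬C  //  B.
          branch 1.1.1 (add ¬C):
            ((C → ¬A) ∨ (¬D → F)): β-rule — branch into (C → ¬A)  //  (¬D → F).
              branch 1.1.1.1 (add (C → ¬A)):
                (C → ¬A): β-rule — branch into ¬C  //  ¬A.
                  branch 1.1.1.1.1 (add ¬C):
                    ○ open, literals {B=0, C=0}.
                  branch 1.1.1.1.2 (add ¬A):
                    ○ open, literals {A=0, B=0, C=0}.
              branch 1.1.1.2 (add (¬D → F)):
                (¬D → F): β-rule — branch into ¬¬D  //  F.
                  branch 1.1.1.2.1 (add ¬¬D):
                    ○ open, literals {B=0, C=0, D=1}.
                  branch 1.1.1.2.2 (add F):
                    ○ open, literals {B=0, C=0, F=1}.
          branch 1.1.2 (add B):
            × closes — contains both B and ¬B.
      branch 1.2 (add B):
        × closes — contains both B and ¬B.
  branch 2 (add ¬((C → B) ∧ ¬B), ¬(((C → ¬A) ∨ (¬D → F)) ∨ B)):
    ¬(((C → ¬A) ∨ (¬D → F)) ∨ B): α-rule — add ¬((C → ¬A) ∨ (¬D → F)), ¬B.
    ¬((C → ¬A) ∨ (¬D → F)): α-rule — add ¬(C → ¬A), ¬(¬D → F).
    ¬(C → ¬A): α-rule — add C, ¬¬A.
    ¬(¬D → F): α-rule — add ¬D, ¬F.
    ¬((C → B) ∧ ¬B): β-rule — branch into ¬(C → B)  //  ¬¬B.
      branch 2.1 (add ¬(C → B)):
        ¬(C → B): α-rule — add C, ¬B.
        ○ open, literals {A=1, B=0, C=1, D=0, F=0}.
      branch 2.2 (add ¬¬B):
        × closes — contains both B and ¬B.
3 branches closed, 5 open.
Each open branch fixes some atoms; the unmentioned ones are free. Counting distinct full assignments: branch {B=0, C=0} (A, D, E, F) contributes 16 new; branch {A=0, B=0, C=0} (D, E, F) contributes 0 new; branch {B=0, C=0, D=1} (A, E, F) contributes 0 new; branch {B=0, C=0, F=1} (A, D, E) contributes 0 new; branch {A=1, B=0, C=1, D=0, F=0} (E) contributes 2 new. Total: 18.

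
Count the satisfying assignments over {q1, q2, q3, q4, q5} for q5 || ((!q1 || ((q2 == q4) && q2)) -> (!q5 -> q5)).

22

Initial set: {(q5 || ((!q1 || ((q2 == q4) && q2)) -> (!q5 -> q5)))}.
(q5 || ((!q1 || ((q2 == q4) && q2)) -> (!q5 -> q5))): β-rule — branch into q5  //  ((!q1 || ((q2 == q4) && q2)) -> (!q5 -> q5)).
  branch 1 (add q5):
    ○ open, literals {q5=1}.
  branch 2 (add ((!q1 || ((q2 == q4) && q2)) -> (!q5 -> q5))):
    ((!q1 || ((q2 == q4) && q2)) -> (!q5 -> q5)): β-rule — branch into !(!q1 || ((q2 == q4) && q2))  //  (!q5 -> q5).
      branch 2.1 (add !(!q1 || ((q2 == q4) && q2))):
        !(!q1 || ((q2 == q4) && q2)): α-rule — add !!q1, !((q2 == q4) && q2).
        !((q2 == q4) && q2): β-rule — branch into !(q2 == q4)  //  !q2.
          branch 2.1.1 (add !(q2 == q4)):
            !(q2 == q4): β-rule — branch into q2, !q4  //  !q2, q4.
              branch 2.1.1.1 (add q2, !q4):
                ○ open, literals {q1=1, q2=1, q4=0}.
              branch 2.1.1.2 (add !q2, q4):
                ○ open, literals {q1=1, q2=0, q4=1}.
          branch 2.1.2 (add !q2):
            ○ open, literals {q1=1, q2=0}.
      branch 2.2 (add (!q5 -> q5)):
        (!q5 -> q5): β-rule — branch into !!q5  //  q5.
          branch 2.2.1 (add !!q5):
            ○ open, literals {q5=1}.
          branch 2.2.2 (add q5):
            ○ open, literals {q5=1}.
0 branches closed, 6 open.
Each open branch fixes some atoms; the unmentioned ones are free. Counting distinct full assignments: branch {q5=1} (q1, q2, q3, q4) contributes 16 new; branch {q1=1, q2=1, q4=0} (q3, q5) contributes 2 new; branch {q1=1, q2=0, q4=1} (q3, q5) contributes 2 new; branch {q1=1, q2=0} (q3, q4, q5) contributes 2 new; branch {q5=1} (q1, q2, q3, q4) contributes 0 new; branch {q5=1} (q1, q2, q3, q4) contributes 0 new. Total: 22.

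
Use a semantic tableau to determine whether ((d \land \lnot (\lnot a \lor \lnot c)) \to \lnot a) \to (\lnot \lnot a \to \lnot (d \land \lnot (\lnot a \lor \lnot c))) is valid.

Valid

Assume the negation and expand:
Initial set: {\lnot (((d \land \lnot (\lnot a \lor \lnot c)) \to \lnot a) \to (\lnot \lnot a \to \lnot (d \land \lnot (\lnot a \lor \lnot c))))}.
\lnot (((d \land \lnot (\lnot a \lor \lnot c)) \to \lnot a) \to (\lnot \lnot a \to \lnot (d \land \lnot (\lnot a \lor \lnot c)))): α-rule — add ((d \land \lnot (\lnot a \lor \lnot c)) \to \lnot a), \lnot (\lnot \lnot a \to \lnot (d \land \lnot (\lnot a \lor \lnot c))).
\lnot (\lnot \lnot a \to \lnot (d \land \lnot (\lnot a \lor \lnot c))): α-rule — add \lnot \lnot a, \lnot \lnot (d \land \lnot (\lnot a \lor \lnot c)).
\lnot \lnot a: drop double negation, giving a.
\lnot \lnot (d \land \lnot (\lnot a \lor \lnot c)): α-rule — add d, \lnot (\lnot a \lor \lnot c).
\lnot (\lnot a \lor \lnot c): α-rule — add \lnot \lnot a, \lnot \lnot c.
((d \land \lnot (\lnot a \lor \lnot c)) \to \lnot a): β-rule — branch into \lnot (d \land \lnot (\lnot a \lor \lnot c))  //  \lnot a.
  branch 1 (add \lnot (d \land \lnot (\lnot a \lor \lnot c))):
    \lnot (d \land \lnot (\lnot a \lor \lnot c)): β-rule — branch into \lnot d  //  \lnot \lnot (\lnot a \lor \lnot c).
      branch 1.1 (add \lnot d):
        × closes — contains both d and \lnot d.
      branch 1.2 (add \lnot \lnot (\lnot a \lor \lnot c)):
        \lnot \lnot (\lnot a \lor \lnot c): β-rule — branch into \lnot a  //  \lnot c.
          branch 1.2.1 (add \lnot a):
            × closes — contains both a and \lnot a.
          branch 1.2.2 (add \lnot c):
            × closes — contains both c and \lnot c.
  branch 2 (add \lnot a):
    × closes — contains both a and \lnot a.
All 4 branches close.
Every branch closed, so the negation is unsatisfiable and the formula is valid.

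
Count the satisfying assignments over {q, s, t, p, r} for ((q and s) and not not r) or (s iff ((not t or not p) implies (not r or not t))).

Initial set: {(((q and s) and not not r) or (s iff ((not t or not p) implies (not r or not t))))}.
(((q and s) and not not r) or (s iff ((not t or not p) implies (not r or not t)))): β-rule — branch into ((q and s) and not not r)  //  (s iff ((not t or not p) implies (not r or not t))).
  branch 1 (add ((q and s) and not not r)):
    ((q and s) and not not r): α-rule — add (q and s), not not r.
    (q and s): α-rule — add q, s.
    not not r: drop double negation, giving r.
    ○ open, literals {q=true, r=true, s=true}.
  branch 2 (add (s iff ((not t or not p) implies (not r or not t)))):
    (s iff ((not t or not p) implies (not r or not t))): β-rule — branch into s, ((not t or not p) implies (not r or not t))  //  not s, not ((not t or not p) implies (not r or not t)).
      branch 2.1 (add s, ((not t or not p) implies (not r or not t))):
        ((not t or not p) implies (not r or not t)): β-rule — branch into not (not t or not p)  //  (not r or not t).
          branch 2.1.1 (add not (not t or not p)):
            not (not t or not p): α-rule — add not not t, not not p.
            ○ open, literals {p=true, s=true, t=true}.
          branch 2.1.2 (add (not r or not t)):
            (not r or not t): β-rule — branch into not r  //  not t.
              branch 2.1.2.1 (add not r):
                ○ open, literals {r=false, s=true}.
              branch 2.1.2.2 (add not t):
                ○ open, literals {s=true, t=false}.
      branch 2.2 (add not s, not ((not t or not p) implies (not r or not t))):
        not ((not t or not p) implies (not r or not t)): α-rule — add (not t or not p), not (not r or not t).
        not (not r or not t): α-rule — add not not r, not not t.
        (not t or not p): β-rule — branch into not t  //  not p.
          branch 2.2.1 (add not t):
            × closes — contains both t and not t.
          branch 2.2.2 (add not p):
            ○ open, literals {p=false, r=true, s=false, t=true}.
1 branch closed, 5 open.
Each open branch fixes some atoms; the unmentioned ones are free. Counting distinct full assignments: branch {q=true, r=true, s=true} (t, p) contributes 4 new; branch {p=true, s=true, t=true} (q, r) contributes 3 new; branch {r=false, s=true} (q, t, p) contributes 6 new; branch {s=true, t=false} (q, p, r) contributes 2 new; branch {p=false, r=true, s=false, t=true} (q) contributes 2 new. Total: 17.

17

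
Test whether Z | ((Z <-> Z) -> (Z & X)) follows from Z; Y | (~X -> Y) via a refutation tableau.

Yes

Initial set: {Z; (Y | (~X -> Y)); ~(Z | ((Z <-> Z) -> (Z & X)))}.
~(Z | ((Z <-> Z) -> (Z & X))): α-rule — add ~Z, ~((Z <-> Z) -> (Z & X)).
× closes — contains both Z and ~Z.
All 1 branch closes.
Every branch closed, so the premises entail the conclusion.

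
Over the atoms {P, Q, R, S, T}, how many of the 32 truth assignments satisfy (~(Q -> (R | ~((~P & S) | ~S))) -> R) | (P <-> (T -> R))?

29

Initial set: {T ((~(Q -> (R | ~((~P & S) | ~S))) -> R) | (P <-> (T -> R)))}.
T ((~(Q -> (R | ~((~P & S) | ~S))) -> R) | (P <-> (T -> R))): β-rule — branch into T (~(Q -> (R | ~((~P & S) | ~S))) -> R)  //  T (P <-> (T -> R)).
  branch 1 (add T (~(Q -> (R | ~((~P & S) | ~S))) -> R)):
    T (~(Q -> (R | ~((~P & S) | ~S))) -> R): β-rule — branch into F ~(Q -> (R | ~((~P & S) | ~S)))  //  T R.
      branch 1.1 (add F ~(Q -> (R | ~((~P & S) | ~S)))):
        F ~(Q -> (R | ~((~P & S) | ~S))): β-rule — branch into F Q  //  T (R | ~((~P & S) | ~S)).
          branch 1.1.1 (add F Q):
            ○ open, literals {Q=false}.
          branch 1.1.2 (add T (R | ~((~P & S) | ~S))):
            T (R | ~((~P & S) | ~S)): β-rule — branch into T R  //  T ~((~P & S) | ~S).
              branch 1.1.2.1 (add T R):
                ○ open, literals {R=true}.
              branch 1.1.2.2 (add T ~((~P & S) | ~S)):
                T ~((~P & S) | ~S): α-rule — add F (~P & S), F ~S.
                F (~P & S): β-rule — branch into F ~P  //  F S.
                  branch 1.1.2.2.1 (add F ~P):
                    ○ open, literals {P=true, S=true}.
                  branch 1.1.2.2.2 (add F S):
                    × closes — contains both S and ~S.
      branch 1.2 (add T R):
        ○ open, literals {R=true}.
  branch 2 (add T (P <-> (T -> R))):
    T (P <-> (T -> R)): β-rule — branch into T P, T (T -> R)  //  F P, F (T -> R).
      branch 2.1 (add T P, T (T -> R)):
        T (T -> R): β-rule — branch into F T  //  T R.
          branch 2.1.1 (add F T):
            ○ open, literals {P=true, T=false}.
          branch 2.1.2 (add T R):
            ○ open, literals {P=true, R=true}.
      branch 2.2 (add F P, F (T -> R)):
        F (T -> R): α-rule — add T T, F R.
        ○ open, literals {P=false, R=false, T=true}.
1 branch closed, 7 open.
Each open branch fixes some atoms; the unmentioned ones are free. Counting distinct full assignments: branch {Q=false} (P, R, S, T) contributes 16 new; branch {R=true} (P, Q, S, T) contributes 8 new; branch {P=true, S=true} (Q, R, T) contributes 2 new; branch {R=true} (P, Q, S, T) contributes 0 new; branch {P=true, T=false} (Q, R, S) contributes 1 new; branch {P=true, R=true} (Q, S, T) contributes 0 new; branch {P=false, R=false, T=true} (Q, S) contributes 2 new. Total: 29.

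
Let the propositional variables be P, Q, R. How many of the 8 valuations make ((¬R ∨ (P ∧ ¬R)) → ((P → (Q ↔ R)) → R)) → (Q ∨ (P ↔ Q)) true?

Initial set: {(((¬R ∨ (P ∧ ¬R)) → ((P → (Q ↔ R)) → R)) → (Q ∨ (P ↔ Q)))}.
(((¬R ∨ (P ∧ ¬R)) → ((P → (Q ↔ R)) → R)) → (Q ∨ (P ↔ Q))): β-rule — branch into ¬((¬R ∨ (P ∧ ¬R)) → ((P → (Q ↔ R)) → R))  //  (Q ∨ (P ↔ Q)).
  branch 1 (add ¬((¬R ∨ (P ∧ ¬R)) → ((P → (Q ↔ R)) → R))):
    ¬((¬R ∨ (P ∧ ¬R)) → ((P → (Q ↔ R)) → R)): α-rule — add (¬R ∨ (P ∧ ¬R)), ¬((P → (Q ↔ R)) → R).
    ¬((P → (Q ↔ R)) → R): α-rule — add (P → (Q ↔ R)), ¬R.
    (¬R ∨ (P ∧ ¬R)): β-rule — branch into ¬R  //  (P ∧ ¬R).
      branch 1.1 (add ¬R):
        (P → (Q ↔ R)): β-rule — branch into ¬P  //  (Q ↔ R).
          branch 1.1.1 (add ¬P):
            ○ open, literals {P=0, R=0}.
          branch 1.1.2 (add (Q ↔ R)):
            (Q ↔ R): β-rule — branch into Q, R  //  ¬Q, ¬R.
              branch 1.1.2.1 (add Q, R):
                × closes — contains both R and ¬R.
              branch 1.1.2.2 (add ¬Q, ¬R):
                ○ open, literals {Q=0, R=0}.
      branch 1.2 (add (P ∧ ¬R)):
        (P ∧ ¬R): α-rule — add P, ¬R.
        (P → (Q ↔ R)): β-rule — branch into ¬P  //  (Q ↔ R).
          branch 1.2.1 (add ¬P):
            × closes — contains both P and ¬P.
          branch 1.2.2 (add (Q ↔ R)):
            (Q ↔ R): β-rule — branch into Q, R  //  ¬Q, ¬R.
              branch 1.2.2.1 (add Q, R):
                × closes — contains both R and ¬R.
              branch 1.2.2.2 (add ¬Q, ¬R):
                ○ open, literals {P=1, Q=0, R=0}.
  branch 2 (add (Q ∨ (P ↔ Q))):
    (Q ∨ (P ↔ Q)): β-rule — branch into Q  //  (P ↔ Q).
      branch 2.1 (add Q):
        ○ open, literals {Q=1}.
      branch 2.2 (add (P ↔ Q)):
        (P ↔ Q): β-rule — branch into P, Q  //  ¬P, ¬Q.
          branch 2.2.1 (add P, Q):
            ○ open, literals {P=1, Q=1}.
          branch 2.2.2 (add ¬P, ¬Q):
            ○ open, literals {P=0, Q=0}.
3 branches closed, 6 open.
Each open branch fixes some atoms; the unmentioned ones are free. Counting distinct full assignments: branch {P=0, R=0} (Q) contributes 2 new; branch {Q=0, R=0} (P) contributes 1 new; branch {P=1, Q=0, R=0} (none free) contributes 0 new; branch {Q=1} (P, R) contributes 3 new; branch {P=1, Q=1} (R) contributes 0 new; branch {P=0, Q=0} (R) contributes 1 new. Total: 7.

7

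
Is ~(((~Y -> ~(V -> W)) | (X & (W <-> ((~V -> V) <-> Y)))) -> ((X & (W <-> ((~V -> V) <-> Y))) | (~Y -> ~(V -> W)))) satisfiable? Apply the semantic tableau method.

Initial set: {~(((~Y -> ~(V -> W)) | (X & (W <-> ((~V -> V) <-> Y)))) -> ((X & (W <-> ((~V -> V) <-> Y))) | (~Y -> ~(V -> W))))}.
~(((~Y -> ~(V -> W)) | (X & (W <-> ((~V -> V) <-> Y)))) -> ((X & (W <-> ((~V -> V) <-> Y))) | (~Y -> ~(V -> W)))): α-rule — add ((~Y -> ~(V -> W)) | (X & (W <-> ((~V -> V) <-> Y)))), ~((X & (W <-> ((~V -> V) <-> Y))) | (~Y -> ~(V -> W))).
~((X & (W <-> ((~V -> V) <-> Y))) | (~Y -> ~(V -> W))): α-rule — add ~(X & (W <-> ((~V -> V) <-> Y))), ~(~Y -> ~(V -> W)).
~(~Y -> ~(V -> W)): α-rule — add ~Y, ~~(V -> W).
((~Y -> ~(V -> W)) | (X & (W <-> ((~V -> V) <-> Y)))): β-rule — branch into (~Y -> ~(V -> W))  //  (X & (W <-> ((~V -> V) <-> Y))).
  branch 1 (add (~Y -> ~(V -> W))):
    ~(X & (W <-> ((~V -> V) <-> Y))): β-rule — branch into ~X  //  ~(W <-> ((~V -> V) <-> Y)).
      branch 1.1 (add ~X):
        ~~(V -> W): β-rule — branch into ~V  //  W.
          branch 1.1.1 (add ~V):
            (~Y -> ~(V -> W)): β-rule — branch into ~~Y  //  ~(V -> W).
              branch 1.1.1.1 (add ~~Y):
                × closes — contains both Y and ~Y.
              branch 1.1.1.2 (add ~(V -> W)):
                ~(V -> W): α-rule — add V, ~W.
                × closes — contains both V and ~V.
          branch 1.1.2 (add W):
            (~Y -> ~(V -> W)): β-rule — branch into ~~Y  //  ~(V -> W).
              branch 1.1.2.1 (add ~~Y):
                × closes — contains both Y and ~Y.
              branch 1.1.2.2 (add ~(V -> W)):
                ~(V -> W): α-rule — add V, ~W.
                × closes — contains both W and ~W.
      branch 1.2 (add ~(W <-> ((~V -> V) <-> Y))):
        ~~(V -> W): β-rule — branch into ~V  //  W.
          branch 1.2.1 (add ~V):
            (~Y -> ~(V -> W)): β-rule — branch into ~~Y  //  ~(V -> W).
              branch 1.2.1.1 (add ~~Y):
                × closes — contains both Y and ~Y.
              branch 1.2.1.2 (add ~(V -> W)):
                ~(V -> W): α-rule — add V, ~W.
                × closes — contains both V and ~V.
          branch 1.2.2 (add W):
            (~Y -> ~(V -> W)): β-rule — branch into ~~Y  //  ~(V -> W).
              branch 1.2.2.1 (add ~~Y):
                × closes — contains both Y and ~Y.
              branch 1.2.2.2 (add ~(V -> W)):
                ~(V -> W): α-rule — add V, ~W.
                × closes — contains both W and ~W.
  branch 2 (add (X & (W <-> ((~V -> V) <-> Y)))):
    (X & (W <-> ((~V -> V) <-> Y))): α-rule — add X, (W <-> ((~V -> V) <-> Y)).
    ~(X & (W <-> ((~V -> V) <-> Y))): β-rule — branch into ~X  //  ~(W <-> ((~V -> V) <-> Y)).
      branch 2.1 (add ~X):
        × closes — contains both X and ~X.
      branch 2.2 (add ~(W <-> ((~V -> V) <-> Y))):
        ~~(V -> W): β-rule — branch into ~V  //  W.
          branch 2.2.1 (add ~V):
            (W <-> ((~V -> V) <-> Y)): β-rule — branch into W, ((~V -> V) <-> Y)  //  ~W, ~((~V -> V) <-> Y).
              branch 2.2.1.1 (add W, ((~V -> V) <-> Y)):
                ~(W <-> ((~V -> V) <-> Y)): β-rule — branch into W, ~((~V -> V) <-> Y)  //  ~W, ((~V -> V) <-> Y).
                  branch 2.2.1.1.1 (add W, ~((~V -> V) <-> Y)):
                    ((~V -> V) <-> Y): β-rule — branch into (~V -> V), Y  //  ~(~V -> V), ~Y.
                      branch 2.2.1.1.1.1 (add (~V -> V), Y):
                        × closes — contains both Y and ~Y.
                      branch 2.2.1.1.1.2 (add ~(~V -> V), ~Y):
                        ~(~V -> V): α-rule — add ~V, ~V.
                        ~((~V -> V) <-> Y): β-rule — branch into (~V -> V), ~Y  //  ~(~V -> V), Y.
                          branch 2.2.1.1.1.2.1 (add (~V -> V), ~Y):
                            (~V -> V): β-rule — branch into ~~V  //  V.
                              branch 2.2.1.1.1.2.1.1 (add ~~V):
                                × closes — contains both V and ~V.
                              branch 2.2.1.1.1.2.1.2 (add V):
                                × closes — contains both V and ~V.
                          branch 2.2.1.1.1.2.2 (add ~(~V -> V), Y):
                            × closes — contains both Y and ~Y.
                  branch 2.2.1.1.2 (add ~W, ((~V -> V) <-> Y)):
                    × closes — contains both W and ~W.
              branch 2.2.1.2 (add ~W, ~((~V -> V) <-> Y)):
                ~(W <-> ((~V -> V) <-> Y)): β-rule — branch into W, ~((~V -> V) <-> Y)  //  ~W, ((~V -> V) <-> Y).
                  branch 2.2.1.2.1 (add W, ~((~V -> V) <-> Y)):
                    × closes — contains both W and ~W.
                  branch 2.2.1.2.2 (add ~W, ((~V -> V) <-> Y)):
                    ~((~V -> V) <-> Y): β-rule — branch into (~V -> V), ~Y  //  ~(~V -> V), Y.
                      branch 2.2.1.2.2.1 (add (~V -> V), ~Y):
                        ((~V -> V) <-> Y): β-rule — branch into (~V -> V), Y  //  ~(~V -> V), ~Y.
                          branch 2.2.1.2.2.1.1 (add (~V -> V), Y):
                            × closes — contains both Y and ~Y.
                          branch 2.2.1.2.2.1.2 (add ~(~V -> V), ~Y):
                            ~(~V -> V): α-rule — add ~V, ~V.
                            (~V -> V): β-rule — branch into ~~V  //  V.
                              branch 2.2.1.2.2.1.2.1 (add ~~V):
                                × closes — contains both V and ~V.
                              branch 2.2.1.2.2.1.2.2 (add V):
                                × closes — contains both V and ~V.
                      branch 2.2.1.2.2.2 (add ~(~V -> V), Y):
                        × closes — contains both Y and ~Y.
          branch 2.2.2 (add W):
            (W <-> ((~V -> V) <-> Y)): β-rule — branch into W, ((~V -> V) <-> Y)  //  ~W, ~((~V -> V) <-> Y).
              branch 2.2.2.1 (add W, ((~V -> V) <-> Y)):
                ~(W <-> ((~V -> V) <-> Y)): β-rule — branch into W, ~((~V -> V) <-> Y)  //  ~W, ((~V -> V) <-> Y).
                  branch 2.2.2.1.1 (add W, ~((~V -> V) <-> Y)):
                    ((~V -> V) <-> Y): β-rule — branch into (~V -> V), Y  //  ~(~V -> V), ~Y.
                      branch 2.2.2.1.1.1 (add (~V -> V), Y):
                        × closes — contains both Y and ~Y.
                      branch 2.2.2.1.1.2 (add ~(~V -> V), ~Y):
                        ~(~V -> V): α-rule — add ~V, ~V.
                        ~((~V -> V) <-> Y): β-rule — branch into (~V -> V), ~Y  //  ~(~V -> V), Y.
                          branch 2.2.2.1.1.2.1 (add (~V -> V), ~Y):
                            (~V -> V): β-rule — branch into ~~V  //  V.
                              branch 2.2.2.1.1.2.1.1 (add ~~V):
                                × closes — contains both V and ~V.
                              branch 2.2.2.1.1.2.1.2 (add V):
                                × closes — contains both V and ~V.
                          branch 2.2.2.1.1.2.2 (add ~(~V -> V), Y):
                            × closes — contains both Y and ~Y.
                  branch 2.2.2.1.2 (add ~W, ((~V -> V) <-> Y)):
                    × closes — contains both W and ~W.
              branch 2.2.2.2 (add ~W, ~((~V -> V) <-> Y)):
                × closes — contains both W and ~W.
All 25 branches close.
Every branch closed; the formula is unsatisfiable.

Unsatisfiable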